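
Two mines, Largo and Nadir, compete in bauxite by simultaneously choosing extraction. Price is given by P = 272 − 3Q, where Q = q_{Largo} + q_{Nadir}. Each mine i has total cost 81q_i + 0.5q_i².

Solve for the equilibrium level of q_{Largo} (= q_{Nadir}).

19.1

Mine Largo's profit: π = q_{Largo}(272 − 3(q_{Largo} + q_{Nadir})) − 81q_{Largo} − 0.5q_{Largo}².
∂π/∂q_{Largo} = 191 − 7q_{Largo} − 3q_{Nadir} = 0, so q_{Largo} = 191/7 − (3/7)q_{Nadir}.
By symmetry q_{Nadir} = q_{Largo}; substituting into the reaction function, (10/7)q_{Largo} = 191/7 and q_{Largo} = 19.1.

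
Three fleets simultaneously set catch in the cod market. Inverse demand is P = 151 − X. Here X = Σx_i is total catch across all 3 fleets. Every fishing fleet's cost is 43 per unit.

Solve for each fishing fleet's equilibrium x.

A representative fishing fleet's profit is π_i = x_i(151 − X) − 43x_i, with X = x_i + Σ_{j≠i} x_j.
First-order condition: 108 − 2x_i − Σ_{j≠i} x_j = 0.
Imposing symmetry (x_j = x for all j) turns Σ_{j≠i} x_j into 2x, so 108 = 4x and x = 27.

27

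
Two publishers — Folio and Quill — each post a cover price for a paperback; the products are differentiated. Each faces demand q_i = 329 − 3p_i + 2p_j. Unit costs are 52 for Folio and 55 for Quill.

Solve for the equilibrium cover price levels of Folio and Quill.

121.8125, 122.9375

Folio's profit: π = (p_{Folio} − 52)(329 − 3p_{Folio} + 2p_{Quill}).
∂π/∂p_{Folio} = 485 − 6p_{Folio} + 2p_{Quill} = 0 ⇒ p_{Folio} = 485/6 + (1/3)p_{Quill}.
Similarly p_{Quill} = 247/3 + (1/3)p_{Folio}.
Solving the two reaction functions simultaneously: (1 − (1/3)(1/3))p_{Folio} = 485/6 + (1/3)·(247/3), so (8/9)p_{Folio} = 1949/18 and p_{Folio} = 121.8125.
Then p_{Quill} = 247/3 + (1/3)·121.8125 = 122.9375.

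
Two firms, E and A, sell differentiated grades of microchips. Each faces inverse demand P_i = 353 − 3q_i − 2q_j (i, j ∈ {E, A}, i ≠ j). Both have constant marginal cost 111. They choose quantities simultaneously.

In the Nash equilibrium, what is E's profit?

Firm E's profit: π = q_E(353 − 3q_E − 2q_A) − 111q_E.
∂π/∂q_E = 242 − 6q_E − 2q_A = 0 ⇒ q_E = 121/3 − (1/3)q_A.
The game is symmetric, so in equilibrium q_A = q_E: the reaction function gives (4/3)q_E = 121/3, hence q_E = 30.25.
P_E = 353 − 3·30.25 − 2·30.25 = 201.75.
Profit = (201.75 − 111)·30.25 = 2745.1875.

2745.1875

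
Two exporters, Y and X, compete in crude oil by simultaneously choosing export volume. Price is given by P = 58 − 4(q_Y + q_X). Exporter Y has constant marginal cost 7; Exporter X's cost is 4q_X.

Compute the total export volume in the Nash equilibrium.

8.75

Exporter Y's profit: π = q_Y(58 − 4(q_Y + q_X)) − 7q_Y.
∂π/∂q_Y = 51 − 8q_Y − 4q_X = 0, so q_Y = 6.375 − 0.5q_X.
By the same steps for X: q_X = 6.75 − 0.5q_Y.
Plugging q_X into Y's best response: q_Y = 6.375 − 0.5(6.75 − 0.5q_Y) ⇒ 0.75q_Y = 3, so q_Y = 4.
Then q_X = 6.75 − 0.5·4 = 4.75.
Total export volume: 4 + 4.75 = 8.75.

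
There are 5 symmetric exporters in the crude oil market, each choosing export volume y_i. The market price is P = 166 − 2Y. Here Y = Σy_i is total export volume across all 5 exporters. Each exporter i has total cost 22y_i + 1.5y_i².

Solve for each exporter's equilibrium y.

9.6

A representative exporter's profit is π_i = y_i(166 − 2Y) − 22y_i − 1.5y_i², with Y = y_i + Σ_{j≠i} y_j.
First-order condition: 144 − 7y_i − 2Σ_{j≠i} y_j = 0.
In a symmetric equilibrium every exporter chooses the same y, so Σ_{j≠i} y_j = 4y. The condition becomes 144 − 15y = 0, giving y = 144/15 = 9.6.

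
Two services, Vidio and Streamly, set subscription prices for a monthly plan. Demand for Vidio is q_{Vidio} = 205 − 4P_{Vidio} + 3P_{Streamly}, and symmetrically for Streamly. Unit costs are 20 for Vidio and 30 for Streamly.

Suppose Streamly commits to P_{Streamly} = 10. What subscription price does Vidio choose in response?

Vidio's profit: π = (P_{Vidio} − 20)(205 − 4P_{Vidio} + 3P_{Streamly}).
∂π/∂P_{Vidio} = 285 − 8P_{Vidio} + 3P_{Streamly} = 0 ⇒ P_{Vidio} = 35.625 + 0.375P_{Streamly}.
At P_{Streamly} = 10: P_{Vidio} = 35.625 + 0.375·10 = 39.375.

39.375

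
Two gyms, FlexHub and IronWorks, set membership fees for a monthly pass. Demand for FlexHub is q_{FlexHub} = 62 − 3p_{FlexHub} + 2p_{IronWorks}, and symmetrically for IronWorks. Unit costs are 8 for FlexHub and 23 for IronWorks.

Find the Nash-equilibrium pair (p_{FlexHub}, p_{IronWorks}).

24.3125, 29.9375

FlexHub's profit: π = (p_{FlexHub} − 8)(62 − 3p_{FlexHub} + 2p_{IronWorks}).
∂π/∂p_{FlexHub} = 86 − 6p_{FlexHub} + 2p_{IronWorks} = 0 ⇒ p_{FlexHub} = 43/3 + (1/3)p_{IronWorks}.
Similarly p_{IronWorks} = 131/6 + (1/3)p_{FlexHub}.
Solving the two reaction functions simultaneously: (1 − (1/3)(1/3))p_{FlexHub} = 43/3 + (1/3)·(131/6), so (8/9)p_{FlexHub} = 389/18 and p_{FlexHub} = 24.3125.
Then p_{IronWorks} = 131/6 + (1/3)·24.3125 = 29.9375.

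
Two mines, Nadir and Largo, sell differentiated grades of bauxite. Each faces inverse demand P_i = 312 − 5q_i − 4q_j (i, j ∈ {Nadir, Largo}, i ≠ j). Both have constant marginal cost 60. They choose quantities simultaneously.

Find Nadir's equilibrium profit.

Mine Nadir's profit: π = q_{Nadir}(312 − 5q_{Nadir} − 4q_{Largo}) − 60q_{Nadir}.
∂π/∂q_{Nadir} = 252 − 10q_{Nadir} − 4q_{Largo} = 0 ⇒ q_{Nadir} = 25.2 − 0.4q_{Largo}.
By symmetry q_{Largo} = q_{Nadir}; substituting into the reaction function, 1.4q_{Nadir} = 25.2 and q_{Nadir} = 18.
P_{Nadir} = 312 − 5·18 − 4·18 = 150.
Profit = (150 − 60)·18 = 1620.

1620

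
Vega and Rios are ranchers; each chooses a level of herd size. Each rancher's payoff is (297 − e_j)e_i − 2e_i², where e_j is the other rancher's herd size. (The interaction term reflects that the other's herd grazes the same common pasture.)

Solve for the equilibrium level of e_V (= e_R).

Vega's payoff is (297 − e_R)e_V − 2e_V².
∂π/∂e_V = 297 − e_R − 4e_V = 0, so e_V = 74.25 − 0.25e_R.
The game is symmetric, so in equilibrium e_R = e_V: the reaction function gives 1.25e_V = 74.25, hence e_V = 59.4.

59.4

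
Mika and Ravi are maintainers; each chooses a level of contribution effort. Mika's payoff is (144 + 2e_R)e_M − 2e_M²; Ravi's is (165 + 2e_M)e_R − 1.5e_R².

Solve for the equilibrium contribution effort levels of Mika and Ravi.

95.25, 118.5

Expanding Mika's payoff: 144e_M + 2e_Re_M − 2e_M².
∂π/∂e_M = 144 + 2e_R − 4e_M = 0, so e_M = 36 + 0.5e_R.
Likewise for Ravi: e_R = 55 + (2/3)e_M.
Substituting the second reaction function into the first: e_M = 36 + 0.5(55 + (2/3)e_M), which gives (2/3)e_M = 63.5 ⇒ e_M = 95.25.
Then e_R = 55 + (2/3)·95.25 = 118.5.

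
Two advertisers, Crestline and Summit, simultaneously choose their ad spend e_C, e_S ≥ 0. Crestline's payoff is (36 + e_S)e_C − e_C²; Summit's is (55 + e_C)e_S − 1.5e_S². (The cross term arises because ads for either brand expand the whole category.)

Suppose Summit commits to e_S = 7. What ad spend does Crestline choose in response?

21.5

Expanding Crestline's payoff: 36e_C + e_Se_C − e_C².
∂π/∂e_C = 36 + e_S − 2e_C = 0, so e_C = 18 + 0.5e_S.
At e_S = 7: e_C = 18 + 0.5·7 = 21.5.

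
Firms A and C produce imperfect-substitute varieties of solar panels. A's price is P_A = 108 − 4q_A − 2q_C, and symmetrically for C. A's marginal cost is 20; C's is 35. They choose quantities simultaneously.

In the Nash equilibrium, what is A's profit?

Firm A's profit: π = q_A(108 − 4q_A − 2q_C) − 20q_A.
∂π/∂q_A = 88 − 8q_A − 2q_C = 0 ⇒ q_A = 11 − 0.25q_C.
Similarly q_C = 9.125 − 0.25q_A.
Plugging q_C into A's best response: q_A = 11 − 0.25(9.125 − 0.25q_A) ⇒ 0.9375q_A = 279/32, so q_A = 9.3.
Then q_C = 9.125 − 0.25·9.3 = 6.8.
P_A = 108 − 4·9.3 − 2·6.8 = 57.2.
Profit = (57.2 − 20)·9.3 = 345.96.

345.96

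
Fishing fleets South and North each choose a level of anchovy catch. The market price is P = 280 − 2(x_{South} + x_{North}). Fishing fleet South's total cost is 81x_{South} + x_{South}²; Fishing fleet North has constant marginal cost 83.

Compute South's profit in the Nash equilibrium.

Fishing fleet South's profit: π = x_{South}(280 − 2(x_{South} + x_{North})) − 81x_{South} − x_{South}².
∂π/∂x_{South} = 199 − 6x_{South} − 2x_{North} = 0, so x_{South} = 199/6 − (1/3)x_{North}.
For North: ∂π/∂x_{North} = 197 − 4x_{North} − 2x_{South} = 0 ⇒ x_{North} = 49.25 − 0.5x_{South}.
Substituting the second reaction function into the first: x_{South} = 199/6 − (1/3)(49.25 − 0.5x_{South}), which gives (5/6)x_{South} = 16.75 ⇒ x_{South} = 20.1.
Then x_{North} = 49.25 − 0.5·20.1 = 39.2.
Price P = 280 − 2·59.3 = 161.4.
South's profit: (161.4 − 81)·20.1 − (20.1)² = 1212.03.

1212.03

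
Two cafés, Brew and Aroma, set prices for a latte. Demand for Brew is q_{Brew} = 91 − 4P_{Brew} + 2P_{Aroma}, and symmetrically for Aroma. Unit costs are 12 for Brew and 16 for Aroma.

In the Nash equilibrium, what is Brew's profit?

Brew's profit: π = (P_{Brew} − 12)(91 − 4P_{Brew} + 2P_{Aroma}).
∂π/∂P_{Brew} = 139 − 8P_{Brew} + 2P_{Aroma} = 0 ⇒ P_{Brew} = 17.375 + 0.25P_{Aroma}.
Similarly P_{Aroma} = 19.375 + 0.25P_{Brew}.
Plugging P_{Aroma} into Brew's best response: P_{Brew} = 17.375 + 0.25(19.375 + 0.25P_{Brew}) ⇒ 0.9375P_{Brew} = 711/32, so P_{Brew} = 23.7.
Then P_{Aroma} = 19.375 + 0.25·23.7 = 25.3.
q_{Brew} = 91 − 4·23.7 + 2·25.3 = 46.8.
Profit = (23.7 − 12)·46.8 = 547.56.

547.56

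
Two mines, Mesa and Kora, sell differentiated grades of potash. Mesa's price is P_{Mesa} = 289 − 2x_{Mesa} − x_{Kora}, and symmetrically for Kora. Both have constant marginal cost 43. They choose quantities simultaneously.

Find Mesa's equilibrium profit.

4841.28

Mine Mesa's profit: π = x_{Mesa}(289 − 2x_{Mesa} − x_{Kora}) − 43x_{Mesa}.
∂π/∂x_{Mesa} = 246 − 4x_{Mesa} − x_{Kora} = 0 ⇒ x_{Mesa} = 61.5 − 0.25x_{Kora}.
Setting x_{Mesa} = x_{Kora} in the reaction function: x_{Mesa} = 61.5 − 0.25x_{Mesa}, so x_{Mesa} = 61.5 / 1.25 = 49.2.
P_{Mesa} = 289 − 2·49.2 − 49.2 = 141.4.
Profit = (141.4 − 43)·49.2 = 4841.28.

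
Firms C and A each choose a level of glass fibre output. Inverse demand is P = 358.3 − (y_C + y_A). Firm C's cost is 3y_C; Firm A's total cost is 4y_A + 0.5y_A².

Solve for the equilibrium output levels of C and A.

Firm C's profit: π = y_C(358.3 − (y_C + y_A)) − 3y_C.
∂π/∂y_C = 355.3 − 2y_C − y_A = 0, so y_C = 177.65 − 0.5y_A.
For A: ∂π/∂y_A = 354.3 − 3y_A − y_C = 0 ⇒ y_A = 118.1 − (1/3)y_C.
Substituting the second reaction function into the first: y_C = 177.65 − 0.5(118.1 − (1/3)y_C), which gives (5/6)y_C = 118.6 ⇒ y_C = 142.32.
Then y_A = 118.1 − (1/3)·142.32 = 70.66.

142.32, 70.66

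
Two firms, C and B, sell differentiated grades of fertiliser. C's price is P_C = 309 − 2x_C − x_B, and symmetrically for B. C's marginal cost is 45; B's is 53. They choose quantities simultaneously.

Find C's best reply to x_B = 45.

Firm C's profit: π = x_C(309 − 2x_C − x_B) − 45x_C.
∂π/∂x_C = 264 − 4x_C − x_B = 0 ⇒ x_C = 66 − 0.25x_B.
At x_B = 45: x_C = 66 − 0.25·45 = 54.75.

54.75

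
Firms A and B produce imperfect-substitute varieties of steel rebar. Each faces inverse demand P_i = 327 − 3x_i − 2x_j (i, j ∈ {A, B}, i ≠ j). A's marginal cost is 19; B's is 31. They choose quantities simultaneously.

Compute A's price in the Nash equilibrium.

Firm A's profit: π = x_A(327 − 3x_A − 2x_B) − 19x_A.
∂π/∂x_A = 308 − 6x_A − 2x_B = 0 ⇒ x_A = 154/3 − (1/3)x_B.
Similarly x_B = 148/3 − (1/3)x_A.
Substituting the second reaction function into the first: x_A = 154/3 − (1/3)(148/3 − (1/3)x_A), which gives (8/9)x_A = 314/9 ⇒ x_A = 39.25.
Then x_B = 148/3 − (1/3)·39.25 = 36.25.
P_A = 327 − 3·39.25 − 2·36.25 = 136.75.

136.75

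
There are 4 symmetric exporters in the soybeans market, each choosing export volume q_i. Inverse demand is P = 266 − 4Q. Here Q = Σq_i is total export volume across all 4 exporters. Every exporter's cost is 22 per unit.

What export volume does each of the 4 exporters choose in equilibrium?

12.2

A representative exporter's profit is π_i = q_i(266 − 4Q) − 22q_i, with Q = q_i + Σ_{j≠i} q_j.
First-order condition: 244 − 8q_i − 4Σ_{j≠i} q_j = 0.
With identical exporters, set every q_j = q: then 244 − 8q − 12q = 0, i.e. q = 244/20 = 12.2.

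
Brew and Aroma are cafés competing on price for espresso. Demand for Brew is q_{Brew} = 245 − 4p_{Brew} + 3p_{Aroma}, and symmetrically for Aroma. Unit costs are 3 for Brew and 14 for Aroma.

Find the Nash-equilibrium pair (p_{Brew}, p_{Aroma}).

Brew's profit: π = (p_{Brew} − 3)(245 − 4p_{Brew} + 3p_{Aroma}).
∂π/∂p_{Brew} = 257 − 8p_{Brew} + 3p_{Aroma} = 0 ⇒ p_{Brew} = 32.125 + 0.375p_{Aroma}.
Similarly p_{Aroma} = 37.625 + 0.375p_{Brew}.
Substituting the second reaction function into the first: p_{Brew} = 32.125 + 0.375(37.625 + 0.375p_{Brew}), which gives (55/64)p_{Brew} = 2959/64 ⇒ p_{Brew} = 53.8.
Then p_{Aroma} = 37.625 + 0.375·53.8 = 57.8.

53.8, 57.8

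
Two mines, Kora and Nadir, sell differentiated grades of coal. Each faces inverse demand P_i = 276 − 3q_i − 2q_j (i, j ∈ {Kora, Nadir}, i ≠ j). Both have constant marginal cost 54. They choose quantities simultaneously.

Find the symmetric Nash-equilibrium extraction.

27.75

Mine Kora's profit: π = q_{Kora}(276 − 3q_{Kora} − 2q_{Nadir}) − 54q_{Kora}.
∂π/∂q_{Kora} = 222 − 6q_{Kora} − 2q_{Nadir} = 0 ⇒ q_{Kora} = 37 − (1/3)q_{Nadir}.
Setting q_{Kora} = q_{Nadir} in the reaction function: q_{Kora} = 37 − (1/3)q_{Kora}, so q_{Kora} = 37 / (4/3) = 27.75.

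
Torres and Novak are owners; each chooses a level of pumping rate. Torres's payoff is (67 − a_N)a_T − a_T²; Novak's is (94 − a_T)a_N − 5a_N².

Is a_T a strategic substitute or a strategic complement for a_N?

Expanding Torres's payoff: 67a_T − a_Na_T − a_T².
∂π/∂a_T = 67 − a_N − 2a_T = 0, so a_T = 33.5 − 0.5a_N.
The best-response slope da_T/da_N = −0.5 < 0: the reaction function is downward-sloping, so the choices are strategic substitutes.

strategic substitutes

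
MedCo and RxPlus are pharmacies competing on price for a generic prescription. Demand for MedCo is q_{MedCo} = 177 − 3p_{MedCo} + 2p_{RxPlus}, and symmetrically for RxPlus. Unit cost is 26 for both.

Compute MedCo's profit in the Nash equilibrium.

MedCo's profit: π = (p_{MedCo} − 26)(177 − 3p_{MedCo} + 2p_{RxPlus}).
∂π/∂p_{MedCo} = 255 − 6p_{MedCo} + 2p_{RxPlus} = 0 ⇒ p_{MedCo} = 42.5 + (1/3)p_{RxPlus}.
Setting p_{MedCo} = p_{RxPlus} in the reaction function: p_{MedCo} = 42.5 + (1/3)p_{MedCo}, so p_{MedCo} = 42.5 / (2/3) = 63.75.
q_{MedCo} = 177 − 3·63.75 + 2·63.75 = 113.25.
Profit = (63.75 − 26)·113.25 = 4275.1875.

4275.1875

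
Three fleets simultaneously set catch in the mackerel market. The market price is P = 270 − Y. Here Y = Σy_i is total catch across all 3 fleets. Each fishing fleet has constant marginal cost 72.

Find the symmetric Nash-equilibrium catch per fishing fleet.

49.5

A representative fishing fleet's profit is π_i = y_i(270 − Y) − 72y_i, with Y = y_i + Σ_{j≠i} y_j.
First-order condition: 198 − 2y_i − Σ_{j≠i} y_j = 0.
With identical fishing fleets, set every y_j = y: then 198 − 2y − 2y = 0, i.e. y = 198/4 = 49.5.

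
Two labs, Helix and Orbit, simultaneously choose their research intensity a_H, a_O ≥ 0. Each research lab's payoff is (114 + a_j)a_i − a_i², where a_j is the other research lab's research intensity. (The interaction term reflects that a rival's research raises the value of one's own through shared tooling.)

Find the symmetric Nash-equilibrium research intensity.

Helix's payoff is (114 + a_O)a_H − a_H².
∂π/∂a_H = 114 + a_O − 2a_H = 0, so a_H = 57 + 0.5a_O.
Setting a_H = a_O in the reaction function: a_H = 57 + 0.5a_H, so a_H = 57 / 0.5 = 114.

114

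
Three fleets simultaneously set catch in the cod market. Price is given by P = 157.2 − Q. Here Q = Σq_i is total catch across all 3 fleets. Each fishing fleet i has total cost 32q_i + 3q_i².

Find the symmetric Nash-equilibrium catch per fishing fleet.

A representative fishing fleet's profit is π_i = q_i(157.2 − Q) − 32q_i − 3q_i², with Q = q_i + Σ_{j≠i} q_j.
First-order condition: 125.2 − 8q_i − Σ_{j≠i} q_j = 0.
With identical fishing fleets, set every q_j = q: then 125.2 − 8q − 2q = 0, i.e. q = 125.2/10 = 12.52.

12.52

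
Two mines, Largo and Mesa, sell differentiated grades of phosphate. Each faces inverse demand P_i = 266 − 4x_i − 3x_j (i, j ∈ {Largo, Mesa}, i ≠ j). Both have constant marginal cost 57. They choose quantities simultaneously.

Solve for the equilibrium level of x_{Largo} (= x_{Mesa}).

Mine Largo's profit: π = x_{Largo}(266 − 4x_{Largo} − 3x_{Mesa}) − 57x_{Largo}.
∂π/∂x_{Largo} = 209 − 8x_{Largo} − 3x_{Mesa} = 0 ⇒ x_{Largo} = 26.125 − 0.375x_{Mesa}.
Setting x_{Largo} = x_{Mesa} in the reaction function: x_{Largo} = 26.125 − 0.375x_{Largo}, so x_{Largo} = 26.125 / 1.375 = 19.

19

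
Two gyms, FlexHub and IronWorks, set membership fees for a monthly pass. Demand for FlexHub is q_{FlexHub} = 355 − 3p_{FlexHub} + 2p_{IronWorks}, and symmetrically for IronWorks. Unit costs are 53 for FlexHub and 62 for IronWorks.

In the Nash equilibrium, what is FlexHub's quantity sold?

231.5625

FlexHub's profit: π = (p_{FlexHub} − 53)(355 − 3p_{FlexHub} + 2p_{IronWorks}).
∂π/∂p_{FlexHub} = 514 − 6p_{FlexHub} + 2p_{IronWorks} = 0 ⇒ p_{FlexHub} = 257/3 + (1/3)p_{IronWorks}.
Similarly p_{IronWorks} = 541/6 + (1/3)p_{FlexHub}.
Substituting the second reaction function into the first: p_{FlexHub} = 257/3 + (1/3)(541/6 + (1/3)p_{FlexHub}), which gives (8/9)p_{FlexHub} = 2083/18 ⇒ p_{FlexHub} = 130.1875.
Then p_{IronWorks} = 541/6 + (1/3)·130.1875 = 133.5625.
q_{FlexHub} = 355 − 3·130.1875 + 2·133.5625 = 231.5625.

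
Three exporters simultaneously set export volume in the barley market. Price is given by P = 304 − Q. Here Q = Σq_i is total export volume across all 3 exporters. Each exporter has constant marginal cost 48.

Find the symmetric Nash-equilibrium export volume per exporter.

A representative exporter's profit is π_i = q_i(304 − Q) − 48q_i, with Q = q_i + Σ_{j≠i} q_j.
First-order condition: 256 − 2q_i − Σ_{j≠i} q_j = 0.
With identical exporters, set every q_j = q: then 256 − 2q − 2q = 0, i.e. q = 256/4 = 64.

64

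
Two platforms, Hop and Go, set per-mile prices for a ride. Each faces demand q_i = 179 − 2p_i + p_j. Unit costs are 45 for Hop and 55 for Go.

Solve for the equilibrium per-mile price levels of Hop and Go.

Hop's profit: π = (p_{Hop} − 45)(179 − 2p_{Hop} + p_{Go}).
∂π/∂p_{Hop} = 269 − 4p_{Hop} + p_{Go} = 0 ⇒ p_{Hop} = 67.25 + 0.25p_{Go}.
Similarly p_{Go} = 72.25 + 0.25p_{Hop}.
Substituting the second reaction function into the first: p_{Hop} = 67.25 + 0.25(72.25 + 0.25p_{Hop}), which gives 0.9375p_{Hop} = 85.3125 ⇒ p_{Hop} = 91.
Then p_{Go} = 72.25 + 0.25·91 = 95.

91, 95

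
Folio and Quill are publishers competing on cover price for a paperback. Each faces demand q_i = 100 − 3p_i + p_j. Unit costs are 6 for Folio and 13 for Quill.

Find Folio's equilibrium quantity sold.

Folio's profit: π = (p_{Folio} − 6)(100 − 3p_{Folio} + p_{Quill}).
∂π/∂p_{Folio} = 118 − 6p_{Folio} + p_{Quill} = 0 ⇒ p_{Folio} = 59/3 + (1/6)p_{Quill}.
Similarly p_{Quill} = 139/6 + (1/6)p_{Folio}.
Solving the two reaction functions simultaneously: (1 − (1/6)(1/6))p_{Folio} = 59/3 + (1/6)·(139/6), so (35/36)p_{Folio} = 847/36 and p_{Folio} = 24.2.
Then p_{Quill} = 139/6 + (1/6)·24.2 = 27.2.
q_{Folio} = 100 − 3·24.2 + 27.2 = 54.6.

54.6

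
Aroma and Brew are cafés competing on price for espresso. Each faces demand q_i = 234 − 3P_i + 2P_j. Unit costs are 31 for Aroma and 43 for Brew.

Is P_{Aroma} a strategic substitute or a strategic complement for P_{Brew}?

Aroma's profit: π = (P_{Aroma} − 31)(234 − 3P_{Aroma} + 2P_{Brew}).
∂π/∂P_{Aroma} = 327 − 6P_{Aroma} + 2P_{Brew} = 0 ⇒ P_{Aroma} = 54.5 + (1/3)P_{Brew}.
The best-response slope dP_{Aroma}/dP_{Brew} = 1/3 > 0: the reaction function is upward-sloping, so the choices are strategic complements.

strategic complements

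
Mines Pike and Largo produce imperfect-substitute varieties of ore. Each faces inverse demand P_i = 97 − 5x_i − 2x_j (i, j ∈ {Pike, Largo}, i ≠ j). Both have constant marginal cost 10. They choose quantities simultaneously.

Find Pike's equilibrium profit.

262.8125

Mine Pike's profit: π = x_{Pike}(97 − 5x_{Pike} − 2x_{Largo}) − 10x_{Pike}.
∂π/∂x_{Pike} = 87 − 10x_{Pike} − 2x_{Largo} = 0 ⇒ x_{Pike} = 8.7 − 0.2x_{Largo}.
Setting x_{Pike} = x_{Largo} in the reaction function: x_{Pike} = 8.7 − 0.2x_{Pike}, so x_{Pike} = 8.7 / 1.2 = 7.25.
P_{Pike} = 97 − 5·7.25 − 2·7.25 = 46.25.
Profit = (46.25 − 10)·7.25 = 262.8125.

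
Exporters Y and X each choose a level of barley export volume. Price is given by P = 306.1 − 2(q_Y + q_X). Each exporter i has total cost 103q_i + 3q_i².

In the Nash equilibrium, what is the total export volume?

33.85

Exporter Y's profit: π = q_Y(306.1 − 2(q_Y + q_X)) − 103q_Y − 3q_Y².
∂π/∂q_Y = 203.1 − 10q_Y − 2q_X = 0, so q_Y = 20.31 − 0.2q_X.
Setting q_Y = q_X in the reaction function: q_Y = 20.31 − 0.2q_Y, so q_Y = 20.31 / 1.2 = 16.925.
Total export volume: 16.925 + 16.925 = 33.85.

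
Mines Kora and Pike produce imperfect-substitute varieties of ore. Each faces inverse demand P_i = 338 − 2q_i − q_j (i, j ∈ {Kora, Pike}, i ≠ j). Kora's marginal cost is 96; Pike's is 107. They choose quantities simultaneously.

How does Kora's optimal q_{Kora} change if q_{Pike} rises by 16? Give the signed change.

Mine Kora's profit: π = q_{Kora}(338 − 2q_{Kora} − q_{Pike}) − 96q_{Kora}.
∂π/∂q_{Kora} = 242 − 4q_{Kora} − q_{Pike} = 0 ⇒ q_{Kora} = 60.5 − 0.25q_{Pike}.
The reaction-function slope is −0.25, so a 16-unit rise in q_{Pike} moves q_{Kora} by −0.25 × 16 = −4. Kora's best response falls — the actions are strategic substitutes.

-4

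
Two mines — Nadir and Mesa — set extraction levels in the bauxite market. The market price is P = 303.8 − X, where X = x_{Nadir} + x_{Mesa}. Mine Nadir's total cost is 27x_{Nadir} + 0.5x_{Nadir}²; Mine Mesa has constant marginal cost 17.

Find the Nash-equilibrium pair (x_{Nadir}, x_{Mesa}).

53.36, 116.72

Mine Nadir's profit: π = x_{Nadir}(303.8 − (x_{Nadir} + x_{Mesa})) − 27x_{Nadir} − 0.5x_{Nadir}².
∂π/∂x_{Nadir} = 276.8 − 3x_{Nadir} − x_{Mesa} = 0, so x_{Nadir} = 1384/15 − (1/3)x_{Mesa}.
For Mesa: ∂π/∂x_{Mesa} = 286.8 − 2x_{Mesa} − x_{Nadir} = 0 ⇒ x_{Mesa} = 143.4 − 0.5x_{Nadir}.
Substituting the second reaction function into the first: x_{Nadir} = 1384/15 − (1/3)(143.4 − 0.5x_{Nadir}), which gives (5/6)x_{Nadir} = 667/15 ⇒ x_{Nadir} = 53.36.
Then x_{Mesa} = 143.4 − 0.5·53.36 = 116.72.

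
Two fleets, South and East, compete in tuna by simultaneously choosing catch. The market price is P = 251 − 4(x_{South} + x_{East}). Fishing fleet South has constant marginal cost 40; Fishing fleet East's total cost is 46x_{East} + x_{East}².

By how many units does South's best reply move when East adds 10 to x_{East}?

Fishing fleet South's profit: π = x_{South}(251 − 4(x_{South} + x_{East})) − 40x_{South}.
∂π/∂x_{South} = 211 − 8x_{South} − 4x_{East} = 0, so x_{South} = 26.375 − 0.5x_{East}.
The reaction-function slope is −0.5, so a 10-unit rise in x_{East} moves x_{South} by −0.5 × 10 = −5. South's best response falls — the actions are strategic substitutes.

-5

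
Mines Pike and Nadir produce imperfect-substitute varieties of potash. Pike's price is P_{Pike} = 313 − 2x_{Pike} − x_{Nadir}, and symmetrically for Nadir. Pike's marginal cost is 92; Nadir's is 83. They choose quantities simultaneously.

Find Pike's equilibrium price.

Mine Pike's profit: π = x_{Pike}(313 − 2x_{Pike} − x_{Nadir}) − 92x_{Pike}.
∂π/∂x_{Pike} = 221 − 4x_{Pike} − x_{Nadir} = 0 ⇒ x_{Pike} = 55.25 − 0.25x_{Nadir}.
Similarly x_{Nadir} = 57.5 − 0.25x_{Pike}.
Solving the two reaction functions simultaneously: (1 − (−0.25)(−0.25))x_{Pike} = 55.25 − 0.25·57.5, so 0.9375x_{Pike} = 40.875 and x_{Pike} = 43.6.
Then x_{Nadir} = 57.5 − 0.25·43.6 = 46.6.
P_{Pike} = 313 − 2·43.6 − 46.6 = 179.2.

179.2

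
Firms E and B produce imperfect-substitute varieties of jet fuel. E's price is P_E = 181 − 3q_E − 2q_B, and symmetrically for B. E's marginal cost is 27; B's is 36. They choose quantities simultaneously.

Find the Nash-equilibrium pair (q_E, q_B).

Firm E's profit: π = q_E(181 − 3q_E − 2q_B) − 27q_E.
∂π/∂q_E = 154 − 6q_E − 2q_B = 0 ⇒ q_E = 77/3 − (1/3)q_B.
Similarly q_B = 145/6 − (1/3)q_E.
Substituting the second reaction function into the first: q_E = 77/3 − (1/3)(145/6 − (1/3)q_E), which gives (8/9)q_E = 317/18 ⇒ q_E = 19.8125.
Then q_B = 145/6 − (1/3)·19.8125 = 17.5625.

19.8125, 17.5625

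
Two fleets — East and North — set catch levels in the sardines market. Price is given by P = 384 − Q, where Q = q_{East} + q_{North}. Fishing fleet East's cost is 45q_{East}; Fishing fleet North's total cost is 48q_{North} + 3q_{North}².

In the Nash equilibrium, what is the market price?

Fishing fleet East's profit: π = q_{East}(384 − (q_{East} + q_{North})) − 45q_{East}.
∂π/∂q_{East} = 339 − 2q_{East} − q_{North} = 0, so q_{East} = 169.5 − 0.5q_{North}.
For North: ∂π/∂q_{North} = 336 − 8q_{North} − q_{East} = 0 ⇒ q_{North} = 42 − 0.125q_{East}.
Substituting the second reaction function into the first: q_{East} = 169.5 − 0.5(42 − 0.125q_{East}), which gives 0.9375q_{East} = 148.5 ⇒ q_{East} = 158.4.
Then q_{North} = 42 − 0.125·158.4 = 22.2.
Equilibrium price: P = 384 − 180.6 = 203.4.

203.4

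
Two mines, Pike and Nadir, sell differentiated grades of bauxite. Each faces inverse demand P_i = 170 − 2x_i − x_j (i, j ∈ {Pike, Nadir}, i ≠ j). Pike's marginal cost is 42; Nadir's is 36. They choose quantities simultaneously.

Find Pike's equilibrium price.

92.4

Mine Pike's profit: π = x_{Pike}(170 − 2x_{Pike} − x_{Nadir}) − 42x_{Pike}.
∂π/∂x_{Pike} = 128 − 4x_{Pike} − x_{Nadir} = 0 ⇒ x_{Pike} = 32 − 0.25x_{Nadir}.
Similarly x_{Nadir} = 33.5 − 0.25x_{Pike}.
Substituting the second reaction function into the first: x_{Pike} = 32 − 0.25(33.5 − 0.25x_{Pike}), which gives 0.9375x_{Pike} = 23.625 ⇒ x_{Pike} = 25.2.
Then x_{Nadir} = 33.5 − 0.25·25.2 = 27.2.
P_{Pike} = 170 − 2·25.2 − 27.2 = 92.4.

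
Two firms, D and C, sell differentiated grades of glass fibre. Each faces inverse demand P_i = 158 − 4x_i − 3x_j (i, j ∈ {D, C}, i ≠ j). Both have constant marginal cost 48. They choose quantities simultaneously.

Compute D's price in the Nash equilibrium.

88

Firm D's profit: π = x_D(158 − 4x_D − 3x_C) − 48x_D.
∂π/∂x_D = 110 − 8x_D − 3x_C = 0 ⇒ x_D = 13.75 − 0.375x_C.
The game is symmetric, so in equilibrium x_C = x_D: the reaction function gives 1.375x_D = 13.75, hence x_D = 10.
P_D = 158 − 4·10 − 3·10 = 88.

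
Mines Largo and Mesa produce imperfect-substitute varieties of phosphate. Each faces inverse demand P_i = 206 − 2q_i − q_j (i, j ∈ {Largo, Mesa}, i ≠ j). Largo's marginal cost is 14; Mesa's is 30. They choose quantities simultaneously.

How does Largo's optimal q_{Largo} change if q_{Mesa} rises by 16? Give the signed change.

-4

Mine Largo's profit: π = q_{Largo}(206 − 2q_{Largo} − q_{Mesa}) − 14q_{Largo}.
∂π/∂q_{Largo} = 192 − 4q_{Largo} − q_{Mesa} = 0 ⇒ q_{Largo} = 48 − 0.25q_{Mesa}.
The reaction-function slope is −0.25, so a 16-unit rise in q_{Mesa} moves q_{Largo} by −0.25 × 16 = −4. Largo's best response falls — the actions are strategic substitutes.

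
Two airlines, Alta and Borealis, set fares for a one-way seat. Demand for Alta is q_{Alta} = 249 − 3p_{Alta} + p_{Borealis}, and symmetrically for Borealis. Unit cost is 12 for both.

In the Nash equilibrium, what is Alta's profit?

Alta's profit: π = (p_{Alta} − 12)(249 − 3p_{Alta} + p_{Borealis}).
∂π/∂p_{Alta} = 285 − 6p_{Alta} + p_{Borealis} = 0 ⇒ p_{Alta} = 47.5 + (1/6)p_{Borealis}.
The game is symmetric, so in equilibrium p_{Borealis} = p_{Alta}: the reaction function gives (5/6)p_{Alta} = 47.5, hence p_{Alta} = 57.
q_{Alta} = 249 − 3·57 + 57 = 135.
Profit = (57 − 12)·135 = 6075.

6075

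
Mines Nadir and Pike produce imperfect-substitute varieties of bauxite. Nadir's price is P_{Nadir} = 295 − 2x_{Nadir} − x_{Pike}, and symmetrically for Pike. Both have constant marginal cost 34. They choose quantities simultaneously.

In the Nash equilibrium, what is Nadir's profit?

5449.68

Mine Nadir's profit: π = x_{Nadir}(295 − 2x_{Nadir} − x_{Pike}) − 34x_{Nadir}.
∂π/∂x_{Nadir} = 261 − 4x_{Nadir} − x_{Pike} = 0 ⇒ x_{Nadir} = 65.25 − 0.25x_{Pike}.
Setting x_{Nadir} = x_{Pike} in the reaction function: x_{Nadir} = 65.25 − 0.25x_{Nadir}, so x_{Nadir} = 65.25 / 1.25 = 52.2.
P_{Nadir} = 295 − 2·52.2 − 52.2 = 138.4.
Profit = (138.4 − 34)·52.2 = 5449.68.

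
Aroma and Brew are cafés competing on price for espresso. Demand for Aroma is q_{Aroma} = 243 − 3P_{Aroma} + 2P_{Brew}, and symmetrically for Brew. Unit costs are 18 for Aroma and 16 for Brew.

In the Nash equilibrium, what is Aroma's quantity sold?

Aroma's profit: π = (P_{Aroma} − 18)(243 − 3P_{Aroma} + 2P_{Brew}).
∂π/∂P_{Aroma} = 297 − 6P_{Aroma} + 2P_{Brew} = 0 ⇒ P_{Aroma} = 49.5 + (1/3)P_{Brew}.
Similarly P_{Brew} = 48.5 + (1/3)P_{Aroma}.
Solving the two reaction functions simultaneously: (1 − (1/3)(1/3))P_{Aroma} = 49.5 + (1/3)·48.5, so (8/9)P_{Aroma} = 197/3 and P_{Aroma} = 73.875.
Then P_{Brew} = 48.5 + (1/3)·73.875 = 73.125.
q_{Aroma} = 243 − 3·73.875 + 2·73.125 = 167.625.

167.625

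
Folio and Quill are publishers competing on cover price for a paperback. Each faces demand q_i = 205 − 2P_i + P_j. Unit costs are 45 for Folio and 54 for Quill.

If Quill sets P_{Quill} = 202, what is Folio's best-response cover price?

124.25

Folio's profit: π = (P_{Folio} − 45)(205 − 2P_{Folio} + P_{Quill}).
∂π/∂P_{Folio} = 295 − 4P_{Folio} + P_{Quill} = 0 ⇒ P_{Folio} = 73.75 + 0.25P_{Quill}.
At P_{Quill} = 202: P_{Folio} = 73.75 + 0.25·202 = 124.25.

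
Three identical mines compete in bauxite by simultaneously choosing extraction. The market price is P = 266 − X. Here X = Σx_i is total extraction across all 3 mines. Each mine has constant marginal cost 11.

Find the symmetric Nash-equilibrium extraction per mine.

A representative mine's profit is π_i = x_i(266 − X) − 11x_i, with X = x_i + Σ_{j≠i} x_j.
First-order condition: 255 − 2x_i − Σ_{j≠i} x_j = 0.
In a symmetric equilibrium every mine chooses the same x, so Σ_{j≠i} x_j = 2x. The condition becomes 255 − 4x = 0, giving x = 255/4 = 63.75.

63.75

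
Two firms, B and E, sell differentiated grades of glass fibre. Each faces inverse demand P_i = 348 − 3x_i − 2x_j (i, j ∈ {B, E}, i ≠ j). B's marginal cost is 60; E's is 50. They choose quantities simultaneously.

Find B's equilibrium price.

166.125

Firm B's profit: π = x_B(348 − 3x_B − 2x_E) − 60x_B.
∂π/∂x_B = 288 − 6x_B − 2x_E = 0 ⇒ x_B = 48 − (1/3)x_E.
Similarly x_E = 149/3 − (1/3)x_B.
Substituting the second reaction function into the first: x_B = 48 − (1/3)(149/3 − (1/3)x_B), which gives (8/9)x_B = 283/9 ⇒ x_B = 35.375.
Then x_E = 149/3 − (1/3)·35.375 = 37.875.
P_B = 348 − 3·35.375 − 2·37.875 = 166.125.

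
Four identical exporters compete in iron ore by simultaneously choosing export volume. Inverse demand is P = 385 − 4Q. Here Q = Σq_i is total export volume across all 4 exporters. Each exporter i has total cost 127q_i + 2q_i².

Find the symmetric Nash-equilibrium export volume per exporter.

10.75

A representative exporter's profit is π_i = q_i(385 − 4Q) − 127q_i − 2q_i², with Q = q_i + Σ_{j≠i} q_j.
First-order condition: 258 − 12q_i − 4Σ_{j≠i} q_j = 0.
With identical exporters, set every q_j = q: then 258 − 12q − 12q = 0, i.e. q = 258/24 = 10.75.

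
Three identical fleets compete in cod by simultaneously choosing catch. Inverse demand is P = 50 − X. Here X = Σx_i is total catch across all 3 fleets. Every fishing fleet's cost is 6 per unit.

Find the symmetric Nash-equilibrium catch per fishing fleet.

A representative fishing fleet's profit is π_i = x_i(50 − X) − 6x_i, with X = x_i + Σ_{j≠i} x_j.
First-order condition: 44 − 2x_i − Σ_{j≠i} x_j = 0.
In a symmetric equilibrium every fishing fleet chooses the same x, so Σ_{j≠i} x_j = 2x. The condition becomes 44 − 4x = 0, giving x = 44/4 = 11.

11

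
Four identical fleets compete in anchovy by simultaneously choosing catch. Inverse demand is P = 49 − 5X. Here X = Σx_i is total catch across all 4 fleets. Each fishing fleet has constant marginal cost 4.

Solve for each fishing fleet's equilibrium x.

A representative fishing fleet's profit is π_i = x_i(49 − 5X) − 4x_i, with X = x_i + Σ_{j≠i} x_j.
First-order condition: 45 − 10x_i − 5Σ_{j≠i} x_j = 0.
In a symmetric equilibrium every fishing fleet chooses the same x, so Σ_{j≠i} x_j = 3x. The condition becomes 45 − 25x = 0, giving x = 45/25 = 1.8.

1.8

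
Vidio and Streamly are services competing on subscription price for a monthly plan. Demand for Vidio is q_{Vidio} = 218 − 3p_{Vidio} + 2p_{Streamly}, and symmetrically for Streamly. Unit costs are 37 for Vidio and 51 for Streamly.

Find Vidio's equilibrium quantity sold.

Vidio's profit: π = (p_{Vidio} − 37)(218 − 3p_{Vidio} + 2p_{Streamly}).
∂π/∂p_{Vidio} = 329 − 6p_{Vidio} + 2p_{Streamly} = 0 ⇒ p_{Vidio} = 329/6 + (1/3)p_{Streamly}.
Similarly p_{Streamly} = 371/6 + (1/3)p_{Vidio}.
Substituting the second reaction function into the first: p_{Vidio} = 329/6 + (1/3)(371/6 + (1/3)p_{Vidio}), which gives (8/9)p_{Vidio} = 679/9 ⇒ p_{Vidio} = 84.875.
Then p_{Streamly} = 371/6 + (1/3)·84.875 = 90.125.
q_{Vidio} = 218 − 3·84.875 + 2·90.125 = 143.625.

143.625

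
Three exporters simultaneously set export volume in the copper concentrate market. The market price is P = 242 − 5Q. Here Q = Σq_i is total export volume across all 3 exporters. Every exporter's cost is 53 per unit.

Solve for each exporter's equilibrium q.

A representative exporter's profit is π_i = q_i(242 − 5Q) − 53q_i, with Q = q_i + Σ_{j≠i} q_j.
First-order condition: 189 − 10q_i − 5Σ_{j≠i} q_j = 0.
Imposing symmetry (q_j = q for all j) turns Σ_{j≠i} q_j into 2q, so 189 = 20q and q = 9.45.

9.45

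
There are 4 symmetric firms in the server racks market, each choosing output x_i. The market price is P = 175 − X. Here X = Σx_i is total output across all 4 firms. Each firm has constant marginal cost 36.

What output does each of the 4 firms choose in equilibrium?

A representative firm's profit is π_i = x_i(175 − X) − 36x_i, with X = x_i + Σ_{j≠i} x_j.
First-order condition: 139 − 2x_i − Σ_{j≠i} x_j = 0.
Imposing symmetry (x_j = x for all j) turns Σ_{j≠i} x_j into 3x, so 139 = 5x and x = 27.8.

27.8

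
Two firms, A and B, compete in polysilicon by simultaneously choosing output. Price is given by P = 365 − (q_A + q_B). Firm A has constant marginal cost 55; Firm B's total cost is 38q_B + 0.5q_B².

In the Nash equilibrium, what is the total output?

Firm A's profit: π = q_A(365 − (q_A + q_B)) − 55q_A.
∂π/∂q_A = 310 − 2q_A − q_B = 0, so q_A = 155 − 0.5q_B.
For B: ∂π/∂q_B = 327 − 3q_B − q_A = 0 ⇒ q_B = 109 − (1/3)q_A.
Substituting the second reaction function into the first: q_A = 155 − 0.5(109 − (1/3)q_A), which gives (5/6)q_A = 100.5 ⇒ q_A = 120.6.
Then q_B = 109 − (1/3)·120.6 = 68.8.
Total output: 120.6 + 68.8 = 189.4.

189.4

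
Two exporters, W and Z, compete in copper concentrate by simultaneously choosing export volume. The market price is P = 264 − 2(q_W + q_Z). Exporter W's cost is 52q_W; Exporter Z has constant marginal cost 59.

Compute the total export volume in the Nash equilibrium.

69.5

Exporter W's profit: π = q_W(264 − 2(q_W + q_Z)) − 52q_W.
∂π/∂q_W = 212 − 4q_W − 2q_Z = 0, so q_W = 53 − 0.5q_Z.
By the same steps for Z: q_Z = 51.25 − 0.5q_W.
Plugging q_Z into W's best response: q_W = 53 − 0.5(51.25 − 0.5q_W) ⇒ 0.75q_W = 27.375, so q_W = 36.5.
Then q_Z = 51.25 − 0.5·36.5 = 33.
Total export volume: 36.5 + 33 = 69.5.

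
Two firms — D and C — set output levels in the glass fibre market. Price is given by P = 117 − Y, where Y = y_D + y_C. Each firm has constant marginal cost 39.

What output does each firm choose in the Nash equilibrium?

26

Firm D's profit: π = y_D(117 − (y_D + y_C)) − 39y_D.
∂π/∂y_D = 78 − 2y_D − y_C = 0, so y_D = 39 − 0.5y_C.
Setting y_D = y_C in the reaction function: y_D = 39 − 0.5y_D, so y_D = 39 / 1.5 = 26.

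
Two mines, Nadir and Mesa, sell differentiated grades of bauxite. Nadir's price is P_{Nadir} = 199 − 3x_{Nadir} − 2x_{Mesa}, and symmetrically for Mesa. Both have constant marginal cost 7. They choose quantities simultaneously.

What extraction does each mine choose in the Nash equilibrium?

Mine Nadir's profit: π = x_{Nadir}(199 − 3x_{Nadir} − 2x_{Mesa}) − 7x_{Nadir}.
∂π/∂x_{Nadir} = 192 − 6x_{Nadir} − 2x_{Mesa} = 0 ⇒ x_{Nadir} = 32 − (1/3)x_{Mesa}.
By symmetry x_{Mesa} = x_{Nadir}; substituting into the reaction function, (4/3)x_{Nadir} = 32 and x_{Nadir} = 24.

24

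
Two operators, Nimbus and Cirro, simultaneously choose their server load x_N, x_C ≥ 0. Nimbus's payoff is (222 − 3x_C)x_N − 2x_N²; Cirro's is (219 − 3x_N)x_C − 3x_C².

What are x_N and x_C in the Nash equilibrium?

Expanding Nimbus's payoff: 222x_N − 3x_Cx_N − 2x_N².
∂π/∂x_N = 222 − 3x_C − 4x_N = 0, so x_N = 55.5 − 0.75x_C.
Likewise for Cirro: x_C = 36.5 − 0.5x_N.
Plugging x_C into Nimbus's best response: x_N = 55.5 − 0.75(36.5 − 0.5x_N) ⇒ 0.625x_N = 28.125, so x_N = 45.
Then x_C = 36.5 − 0.5·45 = 14.

45, 14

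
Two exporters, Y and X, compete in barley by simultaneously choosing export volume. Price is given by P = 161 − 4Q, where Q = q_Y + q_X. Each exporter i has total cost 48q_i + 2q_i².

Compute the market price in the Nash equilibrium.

104.5

Exporter Y's profit: π = q_Y(161 − 4(q_Y + q_X)) − 48q_Y − 2q_Y².
∂π/∂q_Y = 113 − 12q_Y − 4q_X = 0, so q_Y = 113/12 − (1/3)q_X.
By symmetry q_X = q_Y; substituting into the reaction function, (4/3)q_Y = 113/12 and q_Y = 7.0625.
Equilibrium price: P = 161 − 4·14.125 = 104.5.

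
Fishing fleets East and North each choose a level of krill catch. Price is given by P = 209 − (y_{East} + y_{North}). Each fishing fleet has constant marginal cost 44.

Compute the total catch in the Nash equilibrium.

110

Fishing fleet East's profit: π = y_{East}(209 − (y_{East} + y_{North})) − 44y_{East}.
∂π/∂y_{East} = 165 − 2y_{East} − y_{North} = 0, so y_{East} = 82.5 − 0.5y_{North}.
Setting y_{East} = y_{North} in the reaction function: y_{East} = 82.5 − 0.5y_{East}, so y_{East} = 82.5 / 1.5 = 55.
Total catch: 55 + 55 = 110.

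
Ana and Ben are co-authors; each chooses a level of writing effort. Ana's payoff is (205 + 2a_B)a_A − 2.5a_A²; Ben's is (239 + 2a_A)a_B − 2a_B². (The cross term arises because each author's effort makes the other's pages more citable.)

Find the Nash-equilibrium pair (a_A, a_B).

81.125, 100.3125

Expanding Ana's payoff: 205a_A + 2a_Ba_A − 2.5a_A².
∂π/∂a_A = 205 + 2a_B − 5a_A = 0, so a_A = 41 + 0.4a_B.
Likewise for Ben: a_B = 59.75 + 0.5a_A.
Solving the two reaction functions simultaneously: (1 − (0.4)(0.5))a_A = 41 + 0.4·59.75, so 0.8a_A = 64.9 and a_A = 81.125.
Then a_B = 59.75 + 0.5·81.125 = 100.3125.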